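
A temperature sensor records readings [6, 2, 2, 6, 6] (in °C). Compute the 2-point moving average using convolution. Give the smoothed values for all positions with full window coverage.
2-point moving average kernel = [1, 1]. Apply in 'valid' mode (full window coverage): avg[0] = (6 + 2) / 2 = 4.0; avg[1] = (2 + 2) / 2 = 2.0; avg[2] = (2 + 6) / 2 = 4.0; avg[3] = (6 + 6) / 2 = 6.0. Smoothed values: [4.0, 2.0, 4.0, 6.0]

[4.0, 2.0, 4.0, 6.0]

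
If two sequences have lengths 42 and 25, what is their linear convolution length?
Linear/full convolution length: m + n - 1 = 42 + 25 - 1 = 66

66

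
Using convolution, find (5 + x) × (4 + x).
Ascending coefficients: a = [5, 1], b = [4, 1]. c[0] = 5×4 = 20; c[1] = 5×1 + 1×4 = 9; c[2] = 1×1 = 1. Result coefficients: [20, 9, 1] → 20 + 9x + x^2

20 + 9x + x^2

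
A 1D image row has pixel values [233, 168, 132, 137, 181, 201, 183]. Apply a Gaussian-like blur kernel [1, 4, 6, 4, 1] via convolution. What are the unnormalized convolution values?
Convolve image row [233, 168, 132, 137, 181, 201, 183] with kernel [1, 4, 6, 4, 1]: y[0] = 233×1 = 233; y[1] = 233×4 + 168×1 = 1100; y[2] = 233×6 + 168×4 + 132×1 = 2202; y[3] = 233×4 + 168×6 + 132×4 + 137×1 = 2605; y[4] = 233×1 + 168×4 + 132×6 + 137×4 + 181×1 = 2426; y[5] = 168×1 + 132×4 + 137×6 + 181×4 + 201×1 = 2443; y[6] = 132×1 + 137×4 + 181×6 + 201×4 + 183×1 = 2753; y[7] = 137×1 + 181×4 + 201×6 + 183×4 = 2799; y[8] = 181×1 + 201×4 + 183×6 = 2083; y[9] = 201×1 + 183×4 = 933; y[10] = 183×1 = 183 → [233, 1100, 2202, 2605, 2426, 2443, 2753, 2799, 2083, 933, 183]. Normalization factor = sum(kernel) = 16.

[233, 1100, 2202, 2605, 2426, 2443, 2753, 2799, 2083, 933, 183]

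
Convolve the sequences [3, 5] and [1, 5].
y[0] = 3×1 = 3; y[1] = 3×5 + 5×1 = 20; y[2] = 5×5 = 25

[3, 20, 25]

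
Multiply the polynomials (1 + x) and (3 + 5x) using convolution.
Ascending coefficients: a = [1, 1], b = [3, 5]. c[0] = 1×3 = 3; c[1] = 1×5 + 1×3 = 8; c[2] = 1×5 = 5. Result coefficients: [3, 8, 5] → 3 + 8x + 5x^2

3 + 8x + 5x^2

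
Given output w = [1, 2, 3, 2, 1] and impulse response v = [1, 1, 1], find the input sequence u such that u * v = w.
Deconvolve w=[1, 2, 3, 2, 1] by v=[1, 1, 1]. Since v[0]=1, solve forward: u[0] = w[0] / 1 = 1; u[1] = (w[1] - 1×1) / 1 = 1; u[2] = (w[2] - 1×1 - 1×1) / 1 = 1. So u = [1, 1, 1]. Check by forward convolution: w[0] = 1×1 = 1; w[1] = 1×1 + 1×1 = 2; w[2] = 1×1 + 1×1 + 1×1 = 3; w[3] = 1×1 + 1×1 = 2; w[4] = 1×1 = 1

[1, 1, 1]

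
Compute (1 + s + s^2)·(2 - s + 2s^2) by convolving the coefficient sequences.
Ascending coefficients: a = [1, 1, 1], b = [2, -1, 2]. c[0] = 1×2 = 2; c[1] = 1×-1 + 1×2 = 1; c[2] = 1×2 + 1×-1 + 1×2 = 3; c[3] = 1×2 + 1×-1 = 1; c[4] = 1×2 = 2. Result coefficients: [2, 1, 3, 1, 2] → 2 + s + 3s^2 + s^3 + 2s^4

2 + s + 3s^2 + s^3 + 2s^4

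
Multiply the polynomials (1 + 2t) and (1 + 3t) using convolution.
Ascending coefficients: a = [1, 2], b = [1, 3]. c[0] = 1×1 = 1; c[1] = 1×3 + 2×1 = 5; c[2] = 2×3 = 6. Result coefficients: [1, 5, 6] → 1 + 5t + 6t^2

1 + 5t + 6t^2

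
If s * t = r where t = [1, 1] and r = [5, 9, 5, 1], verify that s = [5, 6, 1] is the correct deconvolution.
Forward-compute [5, 6, 1] * [1, 1]: r[0] = 5×1 = 5; r[1] = 5×1 + 6×1 = 11; r[2] = 6×1 + 1×1 = 7; r[3] = 1×1 = 1 → [5, 11, 7, 1]. Does not match given r = [5, 9, 5, 1].

Not verified. [5, 6, 1] * [1, 1] = [5, 11, 7, 1], which differs from [5, 9, 5, 1] at index 1.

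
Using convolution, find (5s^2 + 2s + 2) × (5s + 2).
Ascending coefficients: a = [2, 2, 5], b = [2, 5]. c[0] = 2×2 = 4; c[1] = 2×5 + 2×2 = 14; c[2] = 2×5 + 5×2 = 20; c[3] = 5×5 = 25. Result coefficients: [4, 14, 20, 25] → 25s^3 + 20s^2 + 14s + 4

25s^3 + 20s^2 + 14s + 4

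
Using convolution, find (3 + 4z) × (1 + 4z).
Ascending coefficients: a = [3, 4], b = [1, 4]. c[0] = 3×1 = 3; c[1] = 3×4 + 4×1 = 16; c[2] = 4×4 = 16. Result coefficients: [3, 16, 16] → 3 + 16z + 16z^2

3 + 16z + 16z^2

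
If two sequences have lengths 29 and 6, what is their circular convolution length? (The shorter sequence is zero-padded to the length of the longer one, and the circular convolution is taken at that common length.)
Circular convolution (zero-padding the shorter input) has length max(m, n) = max(29, 6) = 29

29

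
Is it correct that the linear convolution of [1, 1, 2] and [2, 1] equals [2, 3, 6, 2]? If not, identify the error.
Recompute linear convolution of [1, 1, 2] and [2, 1]: y[0] = 1×2 = 2; y[1] = 1×1 + 1×2 = 3; y[2] = 1×1 + 2×2 = 5; y[3] = 2×1 = 2 → [2, 3, 5, 2]. Compare to given [2, 3, 6, 2]: they differ at index 2: given 6, correct 5, so answer: No

No. Error at index 2: given 6, correct 5.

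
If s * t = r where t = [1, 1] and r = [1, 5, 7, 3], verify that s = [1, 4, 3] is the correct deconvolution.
Forward-compute [1, 4, 3] * [1, 1]: r[0] = 1×1 = 1; r[1] = 1×1 + 4×1 = 5; r[2] = 4×1 + 3×1 = 7; r[3] = 3×1 = 3 → [1, 5, 7, 3]. Matches given r = [1, 5, 7, 3], so verified.

Verified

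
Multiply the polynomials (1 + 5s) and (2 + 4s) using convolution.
Ascending coefficients: a = [1, 5], b = [2, 4]. c[0] = 1×2 = 2; c[1] = 1×4 + 5×2 = 14; c[2] = 5×4 = 20. Result coefficients: [2, 14, 20] → 2 + 14s + 20s^2

2 + 14s + 20s^2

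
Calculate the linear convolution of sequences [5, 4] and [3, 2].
y[0] = 5×3 = 15; y[1] = 5×2 + 4×3 = 22; y[2] = 4×2 = 8

[15, 22, 8]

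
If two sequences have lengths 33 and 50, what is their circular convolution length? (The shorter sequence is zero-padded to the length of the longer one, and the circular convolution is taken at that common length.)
Circular convolution (zero-padding the shorter input) has length max(m, n) = max(33, 50) = 50

50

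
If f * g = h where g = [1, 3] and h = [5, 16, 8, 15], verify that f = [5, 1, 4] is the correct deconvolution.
Forward-compute [5, 1, 4] * [1, 3]: h[0] = 5×1 = 5; h[1] = 5×3 + 1×1 = 16; h[2] = 1×3 + 4×1 = 7; h[3] = 4×3 = 12 → [5, 16, 7, 12]. Does not match given h = [5, 16, 8, 15].

Not verified. [5, 1, 4] * [1, 3] = [5, 16, 7, 12], which differs from [5, 16, 8, 15] at index 2.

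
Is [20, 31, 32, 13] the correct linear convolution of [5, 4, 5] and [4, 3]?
Recompute linear convolution of [5, 4, 5] and [4, 3]: y[0] = 5×4 = 20; y[1] = 5×3 + 4×4 = 31; y[2] = 4×3 + 5×4 = 32; y[3] = 5×3 = 15 → [20, 31, 32, 15]. Compare to given [20, 31, 32, 13]: they differ at index 3: given 13, correct 15, so answer: No

No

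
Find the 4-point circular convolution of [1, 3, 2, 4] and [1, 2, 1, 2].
Use y[k] = Σ_j x[j]·h[(k-j) mod 4]. y[0] = 1×1 + 3×2 + 2×1 + 4×2 = 17; y[1] = 1×2 + 3×1 + 2×2 + 4×1 = 13; y[2] = 1×1 + 3×2 + 2×1 + 4×2 = 17; y[3] = 1×2 + 3×1 + 2×2 + 4×1 = 13. Result: [17, 13, 17, 13]

[17, 13, 17, 13]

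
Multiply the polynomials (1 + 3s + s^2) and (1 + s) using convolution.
Ascending coefficients: a = [1, 3, 1], b = [1, 1]. c[0] = 1×1 = 1; c[1] = 1×1 + 3×1 = 4; c[2] = 3×1 + 1×1 = 4; c[3] = 1×1 = 1. Result coefficients: [1, 4, 4, 1] → 1 + 4s + 4s^2 + s^3

1 + 4s + 4s^2 + s^3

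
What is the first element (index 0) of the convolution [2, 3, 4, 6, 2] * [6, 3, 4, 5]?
Use y[k] = Σ_i a[i]·b[k-i] at k=0. y[0] = 2×6 = 12

12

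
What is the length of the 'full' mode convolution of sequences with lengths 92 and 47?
Linear/full convolution length: m + n - 1 = 92 + 47 - 1 = 138

138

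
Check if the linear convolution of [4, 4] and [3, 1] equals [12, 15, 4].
Recompute linear convolution of [4, 4] and [3, 1]: y[0] = 4×3 = 12; y[1] = 4×1 + 4×3 = 16; y[2] = 4×1 = 4 → [12, 16, 4]. Compare to given [12, 15, 4]: they differ at index 1: given 15, correct 16, so answer: No

No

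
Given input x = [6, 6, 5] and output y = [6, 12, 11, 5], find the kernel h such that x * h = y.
Output length 4 = len(x) + len(h) - 1 ⇒ len(h) = 2. Solve h forward using h[k] = (y[k] - Σ_{i≥1} x[i]·h[k-i]) / x[0]: h[0] = y[0] / x[0] = 6 / 6 = 1; h[1] = (y[1] - 6×1) / x[0] = (12 - 6×1) / 6 = 1. So h = [1, 1]. Forward-check [6, 6, 5] * [1, 1]: y[0] = 6×1 = 6; y[1] = 6×1 + 6×1 = 12; y[2] = 6×1 + 5×1 = 11; y[3] = 5×1 = 5 → [6, 12, 11, 5] ✓

[1, 1]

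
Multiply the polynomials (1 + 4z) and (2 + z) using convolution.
Ascending coefficients: a = [1, 4], b = [2, 1]. c[0] = 1×2 = 2; c[1] = 1×1 + 4×2 = 9; c[2] = 4×1 = 4. Result coefficients: [2, 9, 4] → 2 + 9z + 4z^2

2 + 9z + 4z^2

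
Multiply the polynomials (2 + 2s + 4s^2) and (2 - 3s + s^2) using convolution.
Ascending coefficients: a = [2, 2, 4], b = [2, -3, 1]. c[0] = 2×2 = 4; c[1] = 2×-3 + 2×2 = -2; c[2] = 2×1 + 2×-3 + 4×2 = 4; c[3] = 2×1 + 4×-3 = -10; c[4] = 4×1 = 4. Result coefficients: [4, -2, 4, -10, 4] → 4 - 2s + 4s^2 - 10s^3 + 4s^4

4 - 2s + 4s^2 - 10s^3 + 4s^4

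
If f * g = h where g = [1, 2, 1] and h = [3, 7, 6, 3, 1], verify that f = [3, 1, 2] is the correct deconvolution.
Forward-compute [3, 1, 2] * [1, 2, 1]: h[0] = 3×1 = 3; h[1] = 3×2 + 1×1 = 7; h[2] = 3×1 + 1×2 + 2×1 = 7; h[3] = 1×1 + 2×2 = 5; h[4] = 2×1 = 2 → [3, 7, 7, 5, 2]. Does not match given h = [3, 7, 6, 3, 1].

Not verified. [3, 1, 2] * [1, 2, 1] = [3, 7, 7, 5, 2], which differs from [3, 7, 6, 3, 1] at index 2.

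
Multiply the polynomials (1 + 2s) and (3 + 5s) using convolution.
Ascending coefficients: a = [1, 2], b = [3, 5]. c[0] = 1×3 = 3; c[1] = 1×5 + 2×3 = 11; c[2] = 2×5 = 10. Result coefficients: [3, 11, 10] → 3 + 11s + 10s^2

3 + 11s + 10s^2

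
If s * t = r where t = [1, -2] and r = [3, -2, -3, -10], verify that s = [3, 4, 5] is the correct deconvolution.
Forward-compute [3, 4, 5] * [1, -2]: r[0] = 3×1 = 3; r[1] = 3×-2 + 4×1 = -2; r[2] = 4×-2 + 5×1 = -3; r[3] = 5×-2 = -10 → [3, -2, -3, -10]. Matches given r = [3, -2, -3, -10], so verified.

Verified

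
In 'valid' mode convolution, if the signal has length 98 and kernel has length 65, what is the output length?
'Valid' mode counts only positions where the kernel fully overlaps the signal: m - n + 1 = 98 - 65 + 1 = 34

34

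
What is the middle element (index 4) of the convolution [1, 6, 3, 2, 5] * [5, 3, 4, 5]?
Use y[k] = Σ_i a[i]·b[k-i] at k=4. y[4] = 6×5 + 3×4 + 2×3 + 5×5 = 73

73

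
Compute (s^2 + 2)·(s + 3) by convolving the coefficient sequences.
Ascending coefficients: a = [2, 0, 1], b = [3, 1]. c[0] = 2×3 = 6; c[1] = 2×1 + 0×3 = 2; c[2] = 0×1 + 1×3 = 3; c[3] = 1×1 = 1. Result coefficients: [6, 2, 3, 1] → s^3 + 3s^2 + 2s + 6

s^3 + 3s^2 + 2s + 6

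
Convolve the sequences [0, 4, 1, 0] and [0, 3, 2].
y[0] = 0×0 = 0; y[1] = 0×3 + 4×0 = 0; y[2] = 0×2 + 4×3 + 1×0 = 12; y[3] = 4×2 + 1×3 + 0×0 = 11; y[4] = 1×2 + 0×3 = 2; y[5] = 0×2 = 0

[0, 0, 12, 11, 2, 0]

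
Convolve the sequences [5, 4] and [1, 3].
y[0] = 5×1 = 5; y[1] = 5×3 + 4×1 = 19; y[2] = 4×3 = 12

[5, 19, 12]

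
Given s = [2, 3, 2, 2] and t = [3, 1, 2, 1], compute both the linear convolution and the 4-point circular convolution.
Linear: y_lin[0] = 2×3 = 6; y_lin[1] = 2×1 + 3×3 = 11; y_lin[2] = 2×2 + 3×1 + 2×3 = 13; y_lin[3] = 2×1 + 3×2 + 2×1 + 2×3 = 16; y_lin[4] = 3×1 + 2×2 + 2×1 = 9; y_lin[5] = 2×1 + 2×2 = 6; y_lin[6] = 2×1 = 2 → [6, 11, 13, 16, 9, 6, 2]. Circular (length 4): y[0] = 2×3 + 3×1 + 2×2 + 2×1 = 15; y[1] = 2×1 + 3×3 + 2×1 + 2×2 = 17; y[2] = 2×2 + 3×1 + 2×3 + 2×1 = 15; y[3] = 2×1 + 3×2 + 2×1 + 2×3 = 16 → [15, 17, 15, 16]

Linear: [6, 11, 13, 16, 9, 6, 2], Circular: [15, 17, 15, 16]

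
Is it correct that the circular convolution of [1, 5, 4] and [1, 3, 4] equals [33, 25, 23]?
Recompute circular convolution of [1, 5, 4] and [1, 3, 4]: y[0] = 1×1 + 5×4 + 4×3 = 33; y[1] = 1×3 + 5×1 + 4×4 = 24; y[2] = 1×4 + 5×3 + 4×1 = 23 → [33, 24, 23]. Compare to given [33, 25, 23]: they differ at index 1: given 25, correct 24, so answer: No

No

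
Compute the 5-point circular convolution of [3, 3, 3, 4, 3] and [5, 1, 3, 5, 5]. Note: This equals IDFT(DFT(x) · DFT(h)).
Either evaluate y[k] = Σ_j x[j]·h[(k-j) mod 5] directly, or use IDFT(DFT(x) · DFT(h)). y[0] = 3×5 + 3×5 + 3×5 + 4×3 + 3×1 = 60; y[1] = 3×1 + 3×5 + 3×5 + 4×5 + 3×3 = 62; y[2] = 3×3 + 3×1 + 3×5 + 4×5 + 3×5 = 62; y[3] = 3×5 + 3×3 + 3×1 + 4×5 + 3×5 = 62; y[4] = 3×5 + 3×5 + 3×3 + 4×1 + 3×5 = 58. Result: [60, 62, 62, 62, 58]

[60, 62, 62, 62, 58]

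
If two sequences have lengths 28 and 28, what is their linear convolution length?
Linear/full convolution length: m + n - 1 = 28 + 28 - 1 = 55

55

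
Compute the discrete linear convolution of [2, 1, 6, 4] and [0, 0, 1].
y[0] = 2×0 = 0; y[1] = 2×0 + 1×0 = 0; y[2] = 2×1 + 1×0 + 6×0 = 2; y[3] = 1×1 + 6×0 + 4×0 = 1; y[4] = 6×1 + 4×0 = 6; y[5] = 4×1 = 4

[0, 0, 2, 1, 6, 4]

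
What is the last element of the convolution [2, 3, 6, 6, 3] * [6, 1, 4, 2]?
Use y[k] = Σ_i a[i]·b[k-i] at k=7. y[7] = 3×2 = 6

6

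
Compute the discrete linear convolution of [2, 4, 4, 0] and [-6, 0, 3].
y[0] = 2×-6 = -12; y[1] = 2×0 + 4×-6 = -24; y[2] = 2×3 + 4×0 + 4×-6 = -18; y[3] = 4×3 + 4×0 + 0×-6 = 12; y[4] = 4×3 + 0×0 = 12; y[5] = 0×3 = 0

[-12, -24, -18, 12, 12, 0]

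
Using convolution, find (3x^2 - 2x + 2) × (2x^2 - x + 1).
Ascending coefficients: a = [2, -2, 3], b = [1, -1, 2]. c[0] = 2×1 = 2; c[1] = 2×-1 + -2×1 = -4; c[2] = 2×2 + -2×-1 + 3×1 = 9; c[3] = -2×2 + 3×-1 = -7; c[4] = 3×2 = 6. Result coefficients: [2, -4, 9, -7, 6] → 6x^4 - 7x^3 + 9x^2 - 4x + 2

6x^4 - 7x^3 + 9x^2 - 4x + 2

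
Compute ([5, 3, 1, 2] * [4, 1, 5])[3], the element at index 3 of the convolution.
Use y[k] = Σ_i a[i]·b[k-i] at k=3. y[3] = 3×5 + 1×1 + 2×4 = 24

24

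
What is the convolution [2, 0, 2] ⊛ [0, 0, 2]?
y[0] = 2×0 = 0; y[1] = 2×0 + 0×0 = 0; y[2] = 2×2 + 0×0 + 2×0 = 4; y[3] = 0×2 + 2×0 = 0; y[4] = 2×2 = 4

[0, 0, 4, 0, 4]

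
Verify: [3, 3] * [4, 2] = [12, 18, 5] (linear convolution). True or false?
Recompute linear convolution of [3, 3] and [4, 2]: y[0] = 3×4 = 12; y[1] = 3×2 + 3×4 = 18; y[2] = 3×2 = 6 → [12, 18, 6]. Compare to given [12, 18, 5]: they differ at index 2: given 5, correct 6, so answer: No

No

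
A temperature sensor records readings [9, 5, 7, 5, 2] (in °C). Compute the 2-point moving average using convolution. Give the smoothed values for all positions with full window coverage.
2-point moving average kernel = [1, 1]. Apply in 'valid' mode (full window coverage): avg[0] = (9 + 5) / 2 = 7.0; avg[1] = (5 + 7) / 2 = 6.0; avg[2] = (7 + 5) / 2 = 6.0; avg[3] = (5 + 2) / 2 = 3.5. Smoothed values: [7.0, 6.0, 6.0, 3.5]

[7.0, 6.0, 6.0, 3.5]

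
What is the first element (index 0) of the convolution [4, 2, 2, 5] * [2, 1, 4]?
Use y[k] = Σ_i a[i]·b[k-i] at k=0. y[0] = 4×2 = 8

8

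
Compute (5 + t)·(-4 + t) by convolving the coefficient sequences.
Ascending coefficients: a = [5, 1], b = [-4, 1]. c[0] = 5×-4 = -20; c[1] = 5×1 + 1×-4 = 1; c[2] = 1×1 = 1. Result coefficients: [-20, 1, 1] → -20 + t + t^2

-20 + t + t^2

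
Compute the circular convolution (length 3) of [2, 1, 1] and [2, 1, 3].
Use y[k] = Σ_j x[j]·h[(k-j) mod 3]. y[0] = 2×2 + 1×3 + 1×1 = 8; y[1] = 2×1 + 1×2 + 1×3 = 7; y[2] = 2×3 + 1×1 + 1×2 = 9. Result: [8, 7, 9]

[8, 7, 9]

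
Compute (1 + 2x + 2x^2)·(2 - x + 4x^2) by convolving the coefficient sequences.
Ascending coefficients: a = [1, 2, 2], b = [2, -1, 4]. c[0] = 1×2 = 2; c[1] = 1×-1 + 2×2 = 3; c[2] = 1×4 + 2×-1 + 2×2 = 6; c[3] = 2×4 + 2×-1 = 6; c[4] = 2×4 = 8. Result coefficients: [2, 3, 6, 6, 8] → 2 + 3x + 6x^2 + 6x^3 + 8x^4

2 + 3x + 6x^2 + 6x^3 + 8x^4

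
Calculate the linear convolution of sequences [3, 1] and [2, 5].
y[0] = 3×2 = 6; y[1] = 3×5 + 1×2 = 17; y[2] = 1×5 = 5

[6, 17, 5]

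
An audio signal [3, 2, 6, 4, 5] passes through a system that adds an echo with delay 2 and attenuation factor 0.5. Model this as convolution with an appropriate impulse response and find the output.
Direct-path + delayed-attenuated-path model → impulse response h = [1, 0, 0.5] (1 at lag 0, 0.5 at lag 2). Output y[n] = x[n] + 0.5·x[n - 2] (with x[n] = 0 outside 0..4): y[0] = 3 + 0.5×0 = 3; y[1] = 2 + 0.5×0 = 2; y[2] = 6 + 0.5×3 = 7.5; y[3] = 4 + 0.5×2 = 5.0; y[4] = 5 + 0.5×6 = 8.0; y[5] = 0 + 0.5×4 = 2.0; y[6] = 0 + 0.5×5 = 2.5. So y = [3, 2, 7.5, 5.0, 8.0, 2.0, 2.5]

[3, 2, 7.5, 5.0, 8.0, 2.0, 2.5]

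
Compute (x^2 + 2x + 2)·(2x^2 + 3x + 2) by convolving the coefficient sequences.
Ascending coefficients: a = [2, 2, 1], b = [2, 3, 2]. c[0] = 2×2 = 4; c[1] = 2×3 + 2×2 = 10; c[2] = 2×2 + 2×3 + 1×2 = 12; c[3] = 2×2 + 1×3 = 7; c[4] = 1×2 = 2. Result coefficients: [4, 10, 12, 7, 2] → 2x^4 + 7x^3 + 12x^2 + 10x + 4

2x^4 + 7x^3 + 12x^2 + 10x + 4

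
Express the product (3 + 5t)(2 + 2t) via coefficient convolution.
Ascending coefficients: a = [3, 5], b = [2, 2]. c[0] = 3×2 = 6; c[1] = 3×2 + 5×2 = 16; c[2] = 5×2 = 10. Result coefficients: [6, 16, 10] → 6 + 16t + 10t^2

6 + 16t + 10t^2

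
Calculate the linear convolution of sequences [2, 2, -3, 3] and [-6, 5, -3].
y[0] = 2×-6 = -12; y[1] = 2×5 + 2×-6 = -2; y[2] = 2×-3 + 2×5 + -3×-6 = 22; y[3] = 2×-3 + -3×5 + 3×-6 = -39; y[4] = -3×-3 + 3×5 = 24; y[5] = 3×-3 = -9

[-12, -2, 22, -39, 24, -9]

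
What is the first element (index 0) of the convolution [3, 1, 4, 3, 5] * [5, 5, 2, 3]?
Use y[k] = Σ_i a[i]·b[k-i] at k=0. y[0] = 3×5 = 15

15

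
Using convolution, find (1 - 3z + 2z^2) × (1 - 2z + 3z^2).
Ascending coefficients: a = [1, -3, 2], b = [1, -2, 3]. c[0] = 1×1 = 1; c[1] = 1×-2 + -3×1 = -5; c[2] = 1×3 + -3×-2 + 2×1 = 11; c[3] = -3×3 + 2×-2 = -13; c[4] = 2×3 = 6. Result coefficients: [1, -5, 11, -13, 6] → 1 - 5z + 11z^2 - 13z^3 + 6z^4

1 - 5z + 11z^2 - 13z^3 + 6z^4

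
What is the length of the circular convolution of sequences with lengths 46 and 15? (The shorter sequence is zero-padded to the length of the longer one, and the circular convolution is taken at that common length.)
Circular convolution (zero-padding the shorter input) has length max(m, n) = max(46, 15) = 46

46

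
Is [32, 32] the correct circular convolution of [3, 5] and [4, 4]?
Recompute circular convolution of [3, 5] and [4, 4]: y[0] = 3×4 + 5×4 = 32; y[1] = 3×4 + 5×4 = 32 → [32, 32]. Given [32, 32] matches, so answer: Yes

Yes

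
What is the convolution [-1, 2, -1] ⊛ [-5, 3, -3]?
y[0] = -1×-5 = 5; y[1] = -1×3 + 2×-5 = -13; y[2] = -1×-3 + 2×3 + -1×-5 = 14; y[3] = 2×-3 + -1×3 = -9; y[4] = -1×-3 = 3

[5, -13, 14, -9, 3]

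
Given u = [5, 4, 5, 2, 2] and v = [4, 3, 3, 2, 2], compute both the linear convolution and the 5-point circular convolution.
Linear: y_lin[0] = 5×4 = 20; y_lin[1] = 5×3 + 4×4 = 31; y_lin[2] = 5×3 + 4×3 + 5×4 = 47; y_lin[3] = 5×2 + 4×3 + 5×3 + 2×4 = 45; y_lin[4] = 5×2 + 4×2 + 5×3 + 2×3 + 2×4 = 47; y_lin[5] = 4×2 + 5×2 + 2×3 + 2×3 = 30; y_lin[6] = 5×2 + 2×2 + 2×3 = 20; y_lin[7] = 2×2 + 2×2 = 8; y_lin[8] = 2×2 = 4 → [20, 31, 47, 45, 47, 30, 20, 8, 4]. Circular (length 5): y[0] = 5×4 + 4×2 + 5×2 + 2×3 + 2×3 = 50; y[1] = 5×3 + 4×4 + 5×2 + 2×2 + 2×3 = 51; y[2] = 5×3 + 4×3 + 5×4 + 2×2 + 2×2 = 55; y[3] = 5×2 + 4×3 + 5×3 + 2×4 + 2×2 = 49; y[4] = 5×2 + 4×2 + 5×3 + 2×3 + 2×4 = 47 → [50, 51, 55, 49, 47]

Linear: [20, 31, 47, 45, 47, 30, 20, 8, 4], Circular: [50, 51, 55, 49, 47]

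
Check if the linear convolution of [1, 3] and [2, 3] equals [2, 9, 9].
Recompute linear convolution of [1, 3] and [2, 3]: y[0] = 1×2 = 2; y[1] = 1×3 + 3×2 = 9; y[2] = 3×3 = 9 → [2, 9, 9]. Given [2, 9, 9] matches, so answer: Yes

Yes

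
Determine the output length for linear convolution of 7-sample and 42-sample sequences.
Linear/full convolution length: m + n - 1 = 7 + 42 - 1 = 48

48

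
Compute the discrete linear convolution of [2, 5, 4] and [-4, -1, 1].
y[0] = 2×-4 = -8; y[1] = 2×-1 + 5×-4 = -22; y[2] = 2×1 + 5×-1 + 4×-4 = -19; y[3] = 5×1 + 4×-1 = 1; y[4] = 4×1 = 4

[-8, -22, -19, 1, 4]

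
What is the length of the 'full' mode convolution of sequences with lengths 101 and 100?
Linear/full convolution length: m + n - 1 = 101 + 100 - 1 = 200

200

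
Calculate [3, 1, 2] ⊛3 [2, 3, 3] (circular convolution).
Use y[k] = Σ_j s[j]·t[(k-j) mod 3]. y[0] = 3×2 + 1×3 + 2×3 = 15; y[1] = 3×3 + 1×2 + 2×3 = 17; y[2] = 3×3 + 1×3 + 2×2 = 16. Result: [15, 17, 16]

[15, 17, 16]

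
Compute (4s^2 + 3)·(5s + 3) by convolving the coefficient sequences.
Ascending coefficients: a = [3, 0, 4], b = [3, 5]. c[0] = 3×3 = 9; c[1] = 3×5 + 0×3 = 15; c[2] = 0×5 + 4×3 = 12; c[3] = 4×5 = 20. Result coefficients: [9, 15, 12, 20] → 20s^3 + 12s^2 + 15s + 9

20s^3 + 12s^2 + 15s + 9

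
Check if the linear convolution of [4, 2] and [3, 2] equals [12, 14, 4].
Recompute linear convolution of [4, 2] and [3, 2]: y[0] = 4×3 = 12; y[1] = 4×2 + 2×3 = 14; y[2] = 2×2 = 4 → [12, 14, 4]. Given [12, 14, 4] matches, so answer: Yes

Yes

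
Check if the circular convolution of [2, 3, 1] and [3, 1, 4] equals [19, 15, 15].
Recompute circular convolution of [2, 3, 1] and [3, 1, 4]: y[0] = 2×3 + 3×4 + 1×1 = 19; y[1] = 2×1 + 3×3 + 1×4 = 15; y[2] = 2×4 + 3×1 + 1×3 = 14 → [19, 15, 14]. Compare to given [19, 15, 15]: they differ at index 2: given 15, correct 14, so answer: No

No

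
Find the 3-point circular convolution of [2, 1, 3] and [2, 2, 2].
Use y[k] = Σ_j x[j]·h[(k-j) mod 3]. y[0] = 2×2 + 1×2 + 3×2 = 12; y[1] = 2×2 + 1×2 + 3×2 = 12; y[2] = 2×2 + 1×2 + 3×2 = 12. Result: [12, 12, 12]

[12, 12, 12]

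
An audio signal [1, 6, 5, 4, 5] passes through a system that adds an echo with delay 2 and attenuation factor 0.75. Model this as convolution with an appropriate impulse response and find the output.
Direct-path + delayed-attenuated-path model → impulse response h = [1, 0, 0.75] (1 at lag 0, 0.75 at lag 2). Output y[n] = x[n] + 0.75·x[n - 2] (with x[n] = 0 outside 0..4): y[0] = 1 + 0.75×0 = 1; y[1] = 6 + 0.75×0 = 6; y[2] = 5 + 0.75×1 = 5.75; y[3] = 4 + 0.75×6 = 8.5; y[4] = 5 + 0.75×5 = 8.75; y[5] = 0 + 0.75×4 = 3.0; y[6] = 0 + 0.75×5 = 3.75. So y = [1, 6, 5.75, 8.5, 8.75, 3.0, 3.75]

[1, 6, 5.75, 8.5, 8.75, 3.0, 3.75]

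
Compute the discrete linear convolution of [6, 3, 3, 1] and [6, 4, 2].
y[0] = 6×6 = 36; y[1] = 6×4 + 3×6 = 42; y[2] = 6×2 + 3×4 + 3×6 = 42; y[3] = 3×2 + 3×4 + 1×6 = 24; y[4] = 3×2 + 1×4 = 10; y[5] = 1×2 = 2

[36, 42, 42, 24, 10, 2]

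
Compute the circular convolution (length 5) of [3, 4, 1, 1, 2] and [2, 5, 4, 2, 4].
Use y[k] = Σ_j s[j]·t[(k-j) mod 5]. y[0] = 3×2 + 4×4 + 1×2 + 1×4 + 2×5 = 38; y[1] = 3×5 + 4×2 + 1×4 + 1×2 + 2×4 = 37; y[2] = 3×4 + 4×5 + 1×2 + 1×4 + 2×2 = 42; y[3] = 3×2 + 4×4 + 1×5 + 1×2 + 2×4 = 37; y[4] = 3×4 + 4×2 + 1×4 + 1×5 + 2×2 = 33. Result: [38, 37, 42, 37, 33]

[38, 37, 42, 37, 33]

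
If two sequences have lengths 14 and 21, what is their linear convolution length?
Linear/full convolution length: m + n - 1 = 14 + 21 - 1 = 34

34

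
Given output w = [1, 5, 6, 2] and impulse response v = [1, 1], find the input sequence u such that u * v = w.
Deconvolve w=[1, 5, 6, 2] by v=[1, 1]. Since v[0]=1, solve forward: u[0] = w[0] / 1 = 1; u[1] = (w[1] - 1×1) / 1 = 4; u[2] = (w[2] - 4×1) / 1 = 2. So u = [1, 4, 2]. Check by forward convolution: w[0] = 1×1 = 1; w[1] = 1×1 + 4×1 = 5; w[2] = 4×1 + 2×1 = 6; w[3] = 2×1 = 2

[1, 4, 2]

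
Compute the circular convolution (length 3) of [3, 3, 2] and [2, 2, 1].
Use y[k] = Σ_j f[j]·g[(k-j) mod 3]. y[0] = 3×2 + 3×1 + 2×2 = 13; y[1] = 3×2 + 3×2 + 2×1 = 14; y[2] = 3×1 + 3×2 + 2×2 = 13. Result: [13, 14, 13]

[13, 14, 13]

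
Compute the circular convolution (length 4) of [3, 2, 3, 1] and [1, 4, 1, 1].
Use y[k] = Σ_j u[j]·v[(k-j) mod 4]. y[0] = 3×1 + 2×1 + 3×1 + 1×4 = 12; y[1] = 3×4 + 2×1 + 3×1 + 1×1 = 18; y[2] = 3×1 + 2×4 + 3×1 + 1×1 = 15; y[3] = 3×1 + 2×1 + 3×4 + 1×1 = 18. Result: [12, 18, 15, 18]

[12, 18, 15, 18]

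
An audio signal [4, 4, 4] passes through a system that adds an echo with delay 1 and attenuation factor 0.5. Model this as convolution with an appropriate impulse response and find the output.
Direct-path + delayed-attenuated-path model → impulse response h = [1, 0.5] (1 at lag 0, 0.5 at lag 1). Output y[n] = x[n] + 0.5·x[n - 1] (with x[n] = 0 outside 0..2): y[0] = 4 + 0.5×0 = 4; y[1] = 4 + 0.5×4 = 6.0; y[2] = 4 + 0.5×4 = 6.0; y[3] = 0 + 0.5×4 = 2.0. So y = [4, 6.0, 6.0, 2.0]

[4, 6.0, 6.0, 2.0]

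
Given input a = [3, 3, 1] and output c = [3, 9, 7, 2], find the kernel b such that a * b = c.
Output length 4 = len(a) + len(b) - 1 ⇒ len(b) = 2. Solve b forward using b[k] = (c[k] - Σ_{i≥1} a[i]·b[k-i]) / a[0]: b[0] = c[0] / a[0] = 3 / 3 = 1; b[1] = (c[1] - 3×1) / a[0] = (9 - 3×1) / 3 = 2. So b = [1, 2]. Forward-check [3, 3, 1] * [1, 2]: c[0] = 3×1 = 3; c[1] = 3×2 + 3×1 = 9; c[2] = 3×2 + 1×1 = 7; c[3] = 1×2 = 2 → [3, 9, 7, 2] ✓

[1, 2]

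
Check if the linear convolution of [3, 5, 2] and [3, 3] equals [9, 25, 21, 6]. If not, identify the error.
Recompute linear convolution of [3, 5, 2] and [3, 3]: y[0] = 3×3 = 9; y[1] = 3×3 + 5×3 = 24; y[2] = 5×3 + 2×3 = 21; y[3] = 2×3 = 6 → [9, 24, 21, 6]. Compare to given [9, 25, 21, 6]: they differ at index 1: given 25, correct 24, so answer: No

No. Error at index 1: given 25, correct 24.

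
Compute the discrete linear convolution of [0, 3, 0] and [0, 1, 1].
y[0] = 0×0 = 0; y[1] = 0×1 + 3×0 = 0; y[2] = 0×1 + 3×1 + 0×0 = 3; y[3] = 3×1 + 0×1 = 3; y[4] = 0×1 = 0

[0, 0, 3, 3, 0]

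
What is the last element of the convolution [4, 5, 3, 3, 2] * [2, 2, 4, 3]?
Use y[k] = Σ_i a[i]·b[k-i] at k=7. y[7] = 2×3 = 6

6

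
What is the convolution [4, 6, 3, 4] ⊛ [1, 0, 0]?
y[0] = 4×1 = 4; y[1] = 4×0 + 6×1 = 6; y[2] = 4×0 + 6×0 + 3×1 = 3; y[3] = 6×0 + 3×0 + 4×1 = 4; y[4] = 3×0 + 4×0 = 0; y[5] = 4×0 = 0

[4, 6, 3, 4, 0, 0]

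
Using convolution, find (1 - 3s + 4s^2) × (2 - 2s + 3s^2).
Ascending coefficients: a = [1, -3, 4], b = [2, -2, 3]. c[0] = 1×2 = 2; c[1] = 1×-2 + -3×2 = -8; c[2] = 1×3 + -3×-2 + 4×2 = 17; c[3] = -3×3 + 4×-2 = -17; c[4] = 4×3 = 12. Result coefficients: [2, -8, 17, -17, 12] → 2 - 8s + 17s^2 - 17s^3 + 12s^4

2 - 8s + 17s^2 - 17s^3 + 12s^4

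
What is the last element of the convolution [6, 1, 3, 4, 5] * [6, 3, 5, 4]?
Use y[k] = Σ_i a[i]·b[k-i] at k=7. y[7] = 5×4 = 20

20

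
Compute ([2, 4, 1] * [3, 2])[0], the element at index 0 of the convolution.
Use y[k] = Σ_i a[i]·b[k-i] at k=0. y[0] = 2×3 = 6

6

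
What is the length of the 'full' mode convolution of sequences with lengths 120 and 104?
Linear/full convolution length: m + n - 1 = 120 + 104 - 1 = 223

223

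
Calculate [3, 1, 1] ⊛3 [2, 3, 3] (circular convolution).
Use y[k] = Σ_j u[j]·v[(k-j) mod 3]. y[0] = 3×2 + 1×3 + 1×3 = 12; y[1] = 3×3 + 1×2 + 1×3 = 14; y[2] = 3×3 + 1×3 + 1×2 = 14. Result: [12, 14, 14]

[12, 14, 14]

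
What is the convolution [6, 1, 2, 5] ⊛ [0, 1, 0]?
y[0] = 6×0 = 0; y[1] = 6×1 + 1×0 = 6; y[2] = 6×0 + 1×1 + 2×0 = 1; y[3] = 1×0 + 2×1 + 5×0 = 2; y[4] = 2×0 + 5×1 = 5; y[5] = 5×0 = 0

[0, 6, 1, 2, 5, 0]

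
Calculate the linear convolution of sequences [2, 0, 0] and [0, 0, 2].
y[0] = 2×0 = 0; y[1] = 2×0 + 0×0 = 0; y[2] = 2×2 + 0×0 + 0×0 = 4; y[3] = 0×2 + 0×0 = 0; y[4] = 0×2 = 0

[0, 0, 4, 0, 0]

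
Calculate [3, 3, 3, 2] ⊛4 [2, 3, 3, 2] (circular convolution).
Use y[k] = Σ_j u[j]·v[(k-j) mod 4]. y[0] = 3×2 + 3×2 + 3×3 + 2×3 = 27; y[1] = 3×3 + 3×2 + 3×2 + 2×3 = 27; y[2] = 3×3 + 3×3 + 3×2 + 2×2 = 28; y[3] = 3×2 + 3×3 + 3×3 + 2×2 = 28. Result: [27, 27, 28, 28]

[27, 27, 28, 28]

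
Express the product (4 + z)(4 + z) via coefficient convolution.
Ascending coefficients: a = [4, 1], b = [4, 1]. c[0] = 4×4 = 16; c[1] = 4×1 + 1×4 = 8; c[2] = 1×1 = 1. Result coefficients: [16, 8, 1] → 16 + 8z + z^2

16 + 8z + z^2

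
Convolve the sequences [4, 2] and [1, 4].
y[0] = 4×1 = 4; y[1] = 4×4 + 2×1 = 18; y[2] = 2×4 = 8

[4, 18, 8]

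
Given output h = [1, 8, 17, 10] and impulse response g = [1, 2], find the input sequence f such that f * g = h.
Deconvolve h=[1, 8, 17, 10] by g=[1, 2]. Since g[0]=1, solve forward: f[0] = h[0] / 1 = 1; f[1] = (h[1] - 1×2) / 1 = 6; f[2] = (h[2] - 6×2) / 1 = 5. So f = [1, 6, 5]. Check by forward convolution: h[0] = 1×1 = 1; h[1] = 1×2 + 6×1 = 8; h[2] = 6×2 + 5×1 = 17; h[3] = 5×2 = 10

[1, 6, 5]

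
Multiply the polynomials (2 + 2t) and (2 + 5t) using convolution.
Ascending coefficients: a = [2, 2], b = [2, 5]. c[0] = 2×2 = 4; c[1] = 2×5 + 2×2 = 14; c[2] = 2×5 = 10. Result coefficients: [4, 14, 10] → 4 + 14t + 10t^2

4 + 14t + 10t^2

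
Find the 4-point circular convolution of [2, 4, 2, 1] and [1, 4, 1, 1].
Use y[k] = Σ_j a[j]·b[(k-j) mod 4]. y[0] = 2×1 + 4×1 + 2×1 + 1×4 = 12; y[1] = 2×4 + 4×1 + 2×1 + 1×1 = 15; y[2] = 2×1 + 4×4 + 2×1 + 1×1 = 21; y[3] = 2×1 + 4×1 + 2×4 + 1×1 = 15. Result: [12, 15, 21, 15]

[12, 15, 21, 15]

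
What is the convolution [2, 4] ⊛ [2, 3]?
y[0] = 2×2 = 4; y[1] = 2×3 + 4×2 = 14; y[2] = 4×3 = 12

[4, 14, 12]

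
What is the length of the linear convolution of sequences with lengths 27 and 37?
Linear/full convolution length: m + n - 1 = 27 + 37 - 1 = 63

63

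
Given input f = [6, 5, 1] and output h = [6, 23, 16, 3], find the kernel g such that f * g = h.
Output length 4 = len(f) + len(g) - 1 ⇒ len(g) = 2. Solve g forward using g[k] = (h[k] - Σ_{i≥1} f[i]·g[k-i]) / f[0]: g[0] = h[0] / f[0] = 6 / 6 = 1; g[1] = (h[1] - 5×1) / f[0] = (23 - 5×1) / 6 = 3. So g = [1, 3]. Forward-check [6, 5, 1] * [1, 3]: h[0] = 6×1 = 6; h[1] = 6×3 + 5×1 = 23; h[2] = 5×3 + 1×1 = 16; h[3] = 1×3 = 3 → [6, 23, 16, 3] ✓

[1, 3]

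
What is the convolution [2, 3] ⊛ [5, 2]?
y[0] = 2×5 = 10; y[1] = 2×2 + 3×5 = 19; y[2] = 3×2 = 6

[10, 19, 6]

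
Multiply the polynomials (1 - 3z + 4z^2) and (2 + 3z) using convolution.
Ascending coefficients: a = [1, -3, 4], b = [2, 3]. c[0] = 1×2 = 2; c[1] = 1×3 + -3×2 = -3; c[2] = -3×3 + 4×2 = -1; c[3] = 4×3 = 12. Result coefficients: [2, -3, -1, 12] → 2 - 3z - z^2 + 12z^3

2 - 3z - z^2 + 12z^3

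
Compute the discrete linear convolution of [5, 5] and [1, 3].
y[0] = 5×1 = 5; y[1] = 5×3 + 5×1 = 20; y[2] = 5×3 = 15

[5, 20, 15]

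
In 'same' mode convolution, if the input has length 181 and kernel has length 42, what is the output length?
'Same' mode returns an output with the same length as the input: 181

181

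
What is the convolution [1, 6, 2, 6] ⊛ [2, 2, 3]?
y[0] = 1×2 = 2; y[1] = 1×2 + 6×2 = 14; y[2] = 1×3 + 6×2 + 2×2 = 19; y[3] = 6×3 + 2×2 + 6×2 = 34; y[4] = 2×3 + 6×2 = 18; y[5] = 6×3 = 18

[2, 14, 19, 34, 18, 18]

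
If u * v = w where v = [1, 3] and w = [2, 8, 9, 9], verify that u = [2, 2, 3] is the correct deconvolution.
Forward-compute [2, 2, 3] * [1, 3]: w[0] = 2×1 = 2; w[1] = 2×3 + 2×1 = 8; w[2] = 2×3 + 3×1 = 9; w[3] = 3×3 = 9 → [2, 8, 9, 9]. Matches given w = [2, 8, 9, 9], so verified.

Verified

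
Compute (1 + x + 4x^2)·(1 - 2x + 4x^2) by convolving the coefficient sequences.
Ascending coefficients: a = [1, 1, 4], b = [1, -2, 4]. c[0] = 1×1 = 1; c[1] = 1×-2 + 1×1 = -1; c[2] = 1×4 + 1×-2 + 4×1 = 6; c[3] = 1×4 + 4×-2 = -4; c[4] = 4×4 = 16. Result coefficients: [1, -1, 6, -4, 16] → 1 - x + 6x^2 - 4x^3 + 16x^4

1 - x + 6x^2 - 4x^3 + 16x^4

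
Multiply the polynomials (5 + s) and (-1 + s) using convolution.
Ascending coefficients: a = [5, 1], b = [-1, 1]. c[0] = 5×-1 = -5; c[1] = 5×1 + 1×-1 = 4; c[2] = 1×1 = 1. Result coefficients: [-5, 4, 1] → -5 + 4s + s^2

-5 + 4s + s^2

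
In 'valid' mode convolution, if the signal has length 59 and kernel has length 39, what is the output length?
'Valid' mode counts only positions where the kernel fully overlaps the signal: m - n + 1 = 59 - 39 + 1 = 21

21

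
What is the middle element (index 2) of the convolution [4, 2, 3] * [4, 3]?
Use y[k] = Σ_i a[i]·b[k-i] at k=2. y[2] = 2×3 + 3×4 = 18

18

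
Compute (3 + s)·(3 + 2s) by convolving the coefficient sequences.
Ascending coefficients: a = [3, 1], b = [3, 2]. c[0] = 3×3 = 9; c[1] = 3×2 + 1×3 = 9; c[2] = 1×2 = 2. Result coefficients: [9, 9, 2] → 9 + 9s + 2s^2

9 + 9s + 2s^2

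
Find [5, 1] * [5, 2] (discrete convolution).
y[0] = 5×5 = 25; y[1] = 5×2 + 1×5 = 15; y[2] = 1×2 = 2

[25, 15, 2]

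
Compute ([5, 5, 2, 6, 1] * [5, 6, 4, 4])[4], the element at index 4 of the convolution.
Use y[k] = Σ_i a[i]·b[k-i] at k=4. y[4] = 5×4 + 2×4 + 6×6 + 1×5 = 69

69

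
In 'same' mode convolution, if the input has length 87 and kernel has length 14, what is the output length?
'Same' mode returns an output with the same length as the input: 87

87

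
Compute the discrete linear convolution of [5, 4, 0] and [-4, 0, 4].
y[0] = 5×-4 = -20; y[1] = 5×0 + 4×-4 = -16; y[2] = 5×4 + 4×0 + 0×-4 = 20; y[3] = 4×4 + 0×0 = 16; y[4] = 0×4 = 0

[-20, -16, 20, 16, 0]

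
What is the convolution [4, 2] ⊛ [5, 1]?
y[0] = 4×5 = 20; y[1] = 4×1 + 2×5 = 14; y[2] = 2×1 = 2

[20, 14, 2]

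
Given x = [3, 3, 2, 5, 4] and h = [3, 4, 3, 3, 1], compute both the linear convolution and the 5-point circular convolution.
Linear: y_lin[0] = 3×3 = 9; y_lin[1] = 3×4 + 3×3 = 21; y_lin[2] = 3×3 + 3×4 + 2×3 = 27; y_lin[3] = 3×3 + 3×3 + 2×4 + 5×3 = 41; y_lin[4] = 3×1 + 3×3 + 2×3 + 5×4 + 4×3 = 50; y_lin[5] = 3×1 + 2×3 + 5×3 + 4×4 = 40; y_lin[6] = 2×1 + 5×3 + 4×3 = 29; y_lin[7] = 5×1 + 4×3 = 17; y_lin[8] = 4×1 = 4 → [9, 21, 27, 41, 50, 40, 29, 17, 4]. Circular (length 5): y[0] = 3×3 + 3×1 + 2×3 + 5×3 + 4×4 = 49; y[1] = 3×4 + 3×3 + 2×1 + 5×3 + 4×3 = 50; y[2] = 3×3 + 3×4 + 2×3 + 5×1 + 4×3 = 44; y[3] = 3×3 + 3×3 + 2×4 + 5×3 + 4×1 = 45; y[4] = 3×1 + 3×3 + 2×3 + 5×4 + 4×3 = 50 → [49, 50, 44, 45, 50]

Linear: [9, 21, 27, 41, 50, 40, 29, 17, 4], Circular: [49, 50, 44, 45, 50]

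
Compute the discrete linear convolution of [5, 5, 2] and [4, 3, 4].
y[0] = 5×4 = 20; y[1] = 5×3 + 5×4 = 35; y[2] = 5×4 + 5×3 + 2×4 = 43; y[3] = 5×4 + 2×3 = 26; y[4] = 2×4 = 8

[20, 35, 43, 26, 8]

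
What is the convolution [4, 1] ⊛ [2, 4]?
y[0] = 4×2 = 8; y[1] = 4×4 + 1×2 = 18; y[2] = 1×4 = 4

[8, 18, 4]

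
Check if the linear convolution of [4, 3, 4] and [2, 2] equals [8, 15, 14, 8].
Recompute linear convolution of [4, 3, 4] and [2, 2]: y[0] = 4×2 = 8; y[1] = 4×2 + 3×2 = 14; y[2] = 3×2 + 4×2 = 14; y[3] = 4×2 = 8 → [8, 14, 14, 8]. Compare to given [8, 15, 14, 8]: they differ at index 1: given 15, correct 14, so answer: No

No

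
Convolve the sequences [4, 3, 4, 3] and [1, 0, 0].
y[0] = 4×1 = 4; y[1] = 4×0 + 3×1 = 3; y[2] = 4×0 + 3×0 + 4×1 = 4; y[3] = 3×0 + 4×0 + 3×1 = 3; y[4] = 4×0 + 3×0 = 0; y[5] = 3×0 = 0

[4, 3, 4, 3, 0, 0]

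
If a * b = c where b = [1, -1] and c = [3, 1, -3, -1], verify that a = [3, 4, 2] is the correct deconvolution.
Forward-compute [3, 4, 2] * [1, -1]: c[0] = 3×1 = 3; c[1] = 3×-1 + 4×1 = 1; c[2] = 4×-1 + 2×1 = -2; c[3] = 2×-1 = -2 → [3, 1, -2, -2]. Does not match given c = [3, 1, -3, -1].

Not verified. [3, 4, 2] * [1, -1] = [3, 1, -2, -2], which differs from [3, 1, -3, -1] at index 2.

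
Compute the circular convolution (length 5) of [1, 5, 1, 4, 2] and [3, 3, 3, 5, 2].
Use y[k] = Σ_j f[j]·g[(k-j) mod 5]. y[0] = 1×3 + 5×2 + 1×5 + 4×3 + 2×3 = 36; y[1] = 1×3 + 5×3 + 1×2 + 4×5 + 2×3 = 46; y[2] = 1×3 + 5×3 + 1×3 + 4×2 + 2×5 = 39; y[3] = 1×5 + 5×3 + 1×3 + 4×3 + 2×2 = 39; y[4] = 1×2 + 5×5 + 1×3 + 4×3 + 2×3 = 48. Result: [36, 46, 39, 39, 48]

[36, 46, 39, 39, 48]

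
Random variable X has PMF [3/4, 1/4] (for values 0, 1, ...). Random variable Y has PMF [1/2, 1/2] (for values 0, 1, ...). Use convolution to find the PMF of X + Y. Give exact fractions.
P(X+Y=k) = Σ_i P(X=i)·P(Y=k-i) — a convolution of [3/4, 1/4] and [1/2, 1/2]. P(X+Y=0) = (3/4)×(1/2) = 3/8; P(X+Y=1) = (3/4)×(1/2) + (1/4)×(1/2) = 3/8 + 1/8 = 1/2; P(X+Y=2) = (1/4)×(1/2) = 1/8. PMF: [3/8, 1/2, 1/8] (sums to 1 ✓)

[3/8, 1/2, 1/8]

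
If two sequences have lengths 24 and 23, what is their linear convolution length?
Linear/full convolution length: m + n - 1 = 24 + 23 - 1 = 46

46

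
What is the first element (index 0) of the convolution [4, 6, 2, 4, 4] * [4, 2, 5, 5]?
Use y[k] = Σ_i a[i]·b[k-i] at k=0. y[0] = 4×4 = 16

16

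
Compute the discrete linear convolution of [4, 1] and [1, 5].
y[0] = 4×1 = 4; y[1] = 4×5 + 1×1 = 21; y[2] = 1×5 = 5

[4, 21, 5]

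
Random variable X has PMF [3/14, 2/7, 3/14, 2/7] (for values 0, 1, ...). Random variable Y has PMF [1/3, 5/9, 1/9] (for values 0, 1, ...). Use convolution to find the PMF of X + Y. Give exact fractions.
P(X+Y=k) = Σ_i P(X=i)·P(Y=k-i) — a convolution of [3/14, 2/7, 3/14, 2/7] and [1/3, 5/9, 1/9]. P(X+Y=0) = (3/14)×(1/3) = 1/14; P(X+Y=1) = (3/14)×(5/9) + (2/7)×(1/3) = 5/42 + 2/21 = 3/14; P(X+Y=2) = (3/14)×(1/9) + (2/7)×(5/9) + (3/14)×(1/3) = 1/42 + 10/63 + 1/14 = 16/63; P(X+Y=3) = (2/7)×(1/9) + (3/14)×(5/9) + (2/7)×(1/3) = 2/63 + 5/42 + 2/21 = 31/126; P(X+Y=4) = (3/14)×(1/9) + (2/7)×(5/9) = 1/42 + 10/63 = 23/126; P(X+Y=5) = (2/7)×(1/9) = 2/63. PMF: [1/14, 3/14, 16/63, 31/126, 23/126, 2/63] (sums to 1 ✓)

[1/14, 3/14, 16/63, 31/126, 23/126, 2/63]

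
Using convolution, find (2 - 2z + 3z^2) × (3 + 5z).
Ascending coefficients: a = [2, -2, 3], b = [3, 5]. c[0] = 2×3 = 6; c[1] = 2×5 + -2×3 = 4; c[2] = -2×5 + 3×3 = -1; c[3] = 3×5 = 15. Result coefficients: [6, 4, -1, 15] → 6 + 4z - z^2 + 15z^3

6 + 4z - z^2 + 15z^3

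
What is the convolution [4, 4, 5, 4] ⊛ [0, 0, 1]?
y[0] = 4×0 = 0; y[1] = 4×0 + 4×0 = 0; y[2] = 4×1 + 4×0 + 5×0 = 4; y[3] = 4×1 + 5×0 + 4×0 = 4; y[4] = 5×1 + 4×0 = 5; y[5] = 4×1 = 4

[0, 0, 4, 4, 5, 4]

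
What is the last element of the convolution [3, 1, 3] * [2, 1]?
Use y[k] = Σ_i a[i]·b[k-i] at k=3. y[3] = 3×1 = 3

3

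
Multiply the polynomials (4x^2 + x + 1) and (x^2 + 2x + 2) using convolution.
Ascending coefficients: a = [1, 1, 4], b = [2, 2, 1]. c[0] = 1×2 = 2; c[1] = 1×2 + 1×2 = 4; c[2] = 1×1 + 1×2 + 4×2 = 11; c[3] = 1×1 + 4×2 = 9; c[4] = 4×1 = 4. Result coefficients: [2, 4, 11, 9, 4] → 4x^4 + 9x^3 + 11x^2 + 4x + 2

4x^4 + 9x^3 + 11x^2 + 4x + 2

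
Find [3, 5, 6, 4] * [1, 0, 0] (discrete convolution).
y[0] = 3×1 = 3; y[1] = 3×0 + 5×1 = 5; y[2] = 3×0 + 5×0 + 6×1 = 6; y[3] = 5×0 + 6×0 + 4×1 = 4; y[4] = 6×0 + 4×0 = 0; y[5] = 4×0 = 0

[3, 5, 6, 4, 0, 0]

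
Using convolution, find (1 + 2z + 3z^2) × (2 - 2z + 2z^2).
Ascending coefficients: a = [1, 2, 3], b = [2, -2, 2]. c[0] = 1×2 = 2; c[1] = 1×-2 + 2×2 = 2; c[2] = 1×2 + 2×-2 + 3×2 = 4; c[3] = 2×2 + 3×-2 = -2; c[4] = 3×2 = 6. Result coefficients: [2, 2, 4, -2, 6] → 2 + 2z + 4z^2 - 2z^3 + 6z^4

2 + 2z + 4z^2 - 2z^3 + 6z^4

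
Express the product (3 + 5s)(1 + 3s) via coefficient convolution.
Ascending coefficients: a = [3, 5], b = [1, 3]. c[0] = 3×1 = 3; c[1] = 3×3 + 5×1 = 14; c[2] = 5×3 = 15. Result coefficients: [3, 14, 15] → 3 + 14s + 15s^2

3 + 14s + 15s^2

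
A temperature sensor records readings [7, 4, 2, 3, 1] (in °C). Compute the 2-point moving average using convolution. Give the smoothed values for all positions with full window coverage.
2-point moving average kernel = [1, 1]. Apply in 'valid' mode (full window coverage): avg[0] = (7 + 4) / 2 = 5.5; avg[1] = (4 + 2) / 2 = 3.0; avg[2] = (2 + 3) / 2 = 2.5; avg[3] = (3 + 1) / 2 = 2.0. Smoothed values: [5.5, 3.0, 2.5, 2.0]

[5.5, 3.0, 2.5, 2.0]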